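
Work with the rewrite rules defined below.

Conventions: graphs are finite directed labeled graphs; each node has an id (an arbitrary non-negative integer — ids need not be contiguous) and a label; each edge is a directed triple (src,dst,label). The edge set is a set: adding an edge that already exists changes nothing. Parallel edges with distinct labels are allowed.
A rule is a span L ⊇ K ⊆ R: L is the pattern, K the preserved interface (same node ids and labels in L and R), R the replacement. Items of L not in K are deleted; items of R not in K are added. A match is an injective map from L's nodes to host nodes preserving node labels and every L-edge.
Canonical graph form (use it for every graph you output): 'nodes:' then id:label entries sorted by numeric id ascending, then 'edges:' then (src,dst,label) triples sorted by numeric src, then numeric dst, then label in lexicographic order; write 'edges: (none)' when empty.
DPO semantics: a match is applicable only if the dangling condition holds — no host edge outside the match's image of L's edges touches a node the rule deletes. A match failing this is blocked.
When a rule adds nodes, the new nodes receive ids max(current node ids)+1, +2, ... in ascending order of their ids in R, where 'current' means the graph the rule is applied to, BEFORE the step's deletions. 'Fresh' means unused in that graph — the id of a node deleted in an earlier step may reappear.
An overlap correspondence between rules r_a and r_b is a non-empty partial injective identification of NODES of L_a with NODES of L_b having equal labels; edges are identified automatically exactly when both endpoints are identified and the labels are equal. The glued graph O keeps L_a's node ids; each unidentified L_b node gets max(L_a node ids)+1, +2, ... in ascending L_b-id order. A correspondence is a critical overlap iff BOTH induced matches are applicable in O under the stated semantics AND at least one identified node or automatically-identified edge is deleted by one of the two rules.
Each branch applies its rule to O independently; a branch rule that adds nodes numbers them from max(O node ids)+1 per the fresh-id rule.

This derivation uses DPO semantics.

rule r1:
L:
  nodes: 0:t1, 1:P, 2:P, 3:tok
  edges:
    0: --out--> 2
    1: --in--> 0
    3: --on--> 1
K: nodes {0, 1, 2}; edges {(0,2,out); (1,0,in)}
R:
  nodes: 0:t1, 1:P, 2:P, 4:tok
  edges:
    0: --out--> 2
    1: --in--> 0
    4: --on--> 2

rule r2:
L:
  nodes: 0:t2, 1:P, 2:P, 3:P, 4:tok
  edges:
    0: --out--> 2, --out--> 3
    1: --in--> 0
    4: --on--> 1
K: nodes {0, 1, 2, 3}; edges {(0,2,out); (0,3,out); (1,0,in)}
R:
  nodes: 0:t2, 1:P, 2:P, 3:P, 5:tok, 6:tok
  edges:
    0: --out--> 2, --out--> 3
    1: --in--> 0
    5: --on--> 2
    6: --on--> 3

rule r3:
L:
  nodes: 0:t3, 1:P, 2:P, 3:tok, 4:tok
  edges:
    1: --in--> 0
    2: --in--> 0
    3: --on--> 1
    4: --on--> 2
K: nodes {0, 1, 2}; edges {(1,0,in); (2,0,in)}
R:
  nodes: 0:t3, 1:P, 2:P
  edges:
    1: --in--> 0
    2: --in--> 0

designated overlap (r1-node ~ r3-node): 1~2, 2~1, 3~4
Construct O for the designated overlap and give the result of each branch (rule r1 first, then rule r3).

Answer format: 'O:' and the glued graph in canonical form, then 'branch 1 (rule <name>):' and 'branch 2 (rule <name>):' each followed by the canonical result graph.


O:
nodes: 0:t1, 1:P, 2:P, 3:tok, 4:t3, 5:tok
edges: (0,2,out); (1,0,in); (1,4,in); (2,4,in); (3,1,on); (5,2,on)
branch 1 (rule r1):
nodes: 0:t1, 1:P, 2:P, 4:t3, 5:tok, 6:tok
edges: (0,2,out); (1,0,in); (1,4,in); (2,4,in); (5,2,on); (6,2,on)
branch 2 (rule r3):
nodes: 0:t1, 1:P, 2:P, 4:t3
edges: (0,2,out); (1,0,in); (1,4,in); (2,4,in)


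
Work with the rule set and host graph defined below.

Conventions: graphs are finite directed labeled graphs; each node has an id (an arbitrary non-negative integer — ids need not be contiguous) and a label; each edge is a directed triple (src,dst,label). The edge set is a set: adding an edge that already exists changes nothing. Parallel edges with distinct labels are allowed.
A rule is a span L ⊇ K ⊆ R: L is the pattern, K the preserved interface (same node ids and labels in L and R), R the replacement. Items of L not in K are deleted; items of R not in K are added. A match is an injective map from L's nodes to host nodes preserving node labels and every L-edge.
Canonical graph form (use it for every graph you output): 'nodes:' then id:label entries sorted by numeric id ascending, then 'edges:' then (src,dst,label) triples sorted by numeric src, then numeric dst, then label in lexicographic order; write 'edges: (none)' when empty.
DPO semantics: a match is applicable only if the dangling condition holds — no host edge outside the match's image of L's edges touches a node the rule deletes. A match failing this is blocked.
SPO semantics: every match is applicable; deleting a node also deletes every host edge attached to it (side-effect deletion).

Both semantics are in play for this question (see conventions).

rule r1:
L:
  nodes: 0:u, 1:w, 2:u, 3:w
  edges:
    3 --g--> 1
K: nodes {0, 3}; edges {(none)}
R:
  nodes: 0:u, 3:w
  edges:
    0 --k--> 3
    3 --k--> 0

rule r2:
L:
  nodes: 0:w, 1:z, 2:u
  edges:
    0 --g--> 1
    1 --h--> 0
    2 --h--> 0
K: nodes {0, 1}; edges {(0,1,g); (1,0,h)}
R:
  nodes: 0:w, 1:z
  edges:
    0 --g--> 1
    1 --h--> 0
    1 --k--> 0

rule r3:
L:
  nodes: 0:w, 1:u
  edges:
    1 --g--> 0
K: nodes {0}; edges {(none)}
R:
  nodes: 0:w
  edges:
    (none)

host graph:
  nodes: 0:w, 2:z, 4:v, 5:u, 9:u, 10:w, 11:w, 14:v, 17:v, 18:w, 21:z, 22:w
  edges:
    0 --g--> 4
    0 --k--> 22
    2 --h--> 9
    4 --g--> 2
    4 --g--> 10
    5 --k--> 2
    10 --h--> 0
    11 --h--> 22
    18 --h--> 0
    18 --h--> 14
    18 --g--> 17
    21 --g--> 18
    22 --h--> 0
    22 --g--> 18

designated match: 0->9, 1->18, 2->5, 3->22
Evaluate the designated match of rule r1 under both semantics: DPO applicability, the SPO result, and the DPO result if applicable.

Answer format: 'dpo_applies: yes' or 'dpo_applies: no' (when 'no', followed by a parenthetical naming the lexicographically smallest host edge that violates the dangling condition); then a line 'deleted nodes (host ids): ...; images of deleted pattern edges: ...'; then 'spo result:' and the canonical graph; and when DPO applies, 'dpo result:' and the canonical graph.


dpo_applies: no
(the rule deletes node 5, which keeps host edge (5,2,k) outside the match image — the dangling condition fails, DPO blocks; SPO proceeds and side-deletes such edges)
deleted nodes (host ids): 5, 18; images of deleted pattern edges: (22,18,g)
spo result:
nodes: 0:w, 2:z, 4:v, 9:u, 10:w, 11:w, 14:v, 17:v, 21:z, 22:w
edges: (0,4,g); (0,22,k); (2,9,h); (4,2,g); (4,10,g); (9,22,k); (10,0,h); (11,22,h); (22,0,h); (22,9,k)


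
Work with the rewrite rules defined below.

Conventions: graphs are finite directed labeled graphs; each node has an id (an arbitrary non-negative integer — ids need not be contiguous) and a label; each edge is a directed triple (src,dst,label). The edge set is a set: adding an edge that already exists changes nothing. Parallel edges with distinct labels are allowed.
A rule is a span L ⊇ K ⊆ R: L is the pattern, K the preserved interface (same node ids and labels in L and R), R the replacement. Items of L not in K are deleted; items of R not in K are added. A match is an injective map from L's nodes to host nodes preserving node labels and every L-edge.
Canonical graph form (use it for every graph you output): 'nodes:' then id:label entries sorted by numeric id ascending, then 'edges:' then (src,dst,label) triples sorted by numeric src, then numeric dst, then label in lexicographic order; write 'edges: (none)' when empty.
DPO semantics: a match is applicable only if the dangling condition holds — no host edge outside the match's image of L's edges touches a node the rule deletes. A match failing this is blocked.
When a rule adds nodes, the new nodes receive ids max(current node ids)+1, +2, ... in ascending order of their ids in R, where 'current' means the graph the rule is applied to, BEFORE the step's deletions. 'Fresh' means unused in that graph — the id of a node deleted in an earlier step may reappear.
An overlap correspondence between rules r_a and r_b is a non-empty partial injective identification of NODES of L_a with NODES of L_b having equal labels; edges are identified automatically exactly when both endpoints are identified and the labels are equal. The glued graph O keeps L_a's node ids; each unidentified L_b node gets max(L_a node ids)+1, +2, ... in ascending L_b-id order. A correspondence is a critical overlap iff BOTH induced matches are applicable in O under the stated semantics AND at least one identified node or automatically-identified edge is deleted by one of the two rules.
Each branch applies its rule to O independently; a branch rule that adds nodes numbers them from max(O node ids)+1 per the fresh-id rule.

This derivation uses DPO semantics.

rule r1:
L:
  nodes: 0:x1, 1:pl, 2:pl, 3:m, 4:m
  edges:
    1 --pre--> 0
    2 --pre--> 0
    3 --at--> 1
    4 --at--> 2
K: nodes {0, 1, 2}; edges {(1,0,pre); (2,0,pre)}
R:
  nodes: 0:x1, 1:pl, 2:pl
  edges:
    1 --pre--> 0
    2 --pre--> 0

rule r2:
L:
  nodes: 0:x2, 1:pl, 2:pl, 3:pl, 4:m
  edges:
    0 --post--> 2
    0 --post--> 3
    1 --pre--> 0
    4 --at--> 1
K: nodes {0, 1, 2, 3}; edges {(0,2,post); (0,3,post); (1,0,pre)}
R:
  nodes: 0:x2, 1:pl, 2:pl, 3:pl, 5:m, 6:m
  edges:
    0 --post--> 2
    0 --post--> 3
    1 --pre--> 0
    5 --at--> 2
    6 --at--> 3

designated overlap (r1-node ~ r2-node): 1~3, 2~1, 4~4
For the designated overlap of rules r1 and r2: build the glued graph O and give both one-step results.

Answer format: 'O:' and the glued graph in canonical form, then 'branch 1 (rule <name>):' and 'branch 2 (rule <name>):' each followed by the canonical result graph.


O:
nodes: 0:x1, 1:pl, 2:pl, 3:m, 4:m, 5:x2, 6:pl
edges: (1,0,pre); (2,0,pre); (2,5,pre); (3,1,at); (4,2,at); (5,1,post); (5,6,post)
branch 1 (rule r1):
nodes: 0:x1, 1:pl, 2:pl, 5:x2, 6:pl
edges: (1,0,pre); (2,0,pre); (2,5,pre); (5,1,post); (5,6,post)
branch 2 (rule r2):
nodes: 0:x1, 1:pl, 2:pl, 3:m, 5:x2, 6:pl, 7:m, 8:m
edges: (1,0,pre); (2,0,pre); (2,5,pre); (3,1,at); (5,1,post); (5,6,post); (7,6,at); (8,1,at)


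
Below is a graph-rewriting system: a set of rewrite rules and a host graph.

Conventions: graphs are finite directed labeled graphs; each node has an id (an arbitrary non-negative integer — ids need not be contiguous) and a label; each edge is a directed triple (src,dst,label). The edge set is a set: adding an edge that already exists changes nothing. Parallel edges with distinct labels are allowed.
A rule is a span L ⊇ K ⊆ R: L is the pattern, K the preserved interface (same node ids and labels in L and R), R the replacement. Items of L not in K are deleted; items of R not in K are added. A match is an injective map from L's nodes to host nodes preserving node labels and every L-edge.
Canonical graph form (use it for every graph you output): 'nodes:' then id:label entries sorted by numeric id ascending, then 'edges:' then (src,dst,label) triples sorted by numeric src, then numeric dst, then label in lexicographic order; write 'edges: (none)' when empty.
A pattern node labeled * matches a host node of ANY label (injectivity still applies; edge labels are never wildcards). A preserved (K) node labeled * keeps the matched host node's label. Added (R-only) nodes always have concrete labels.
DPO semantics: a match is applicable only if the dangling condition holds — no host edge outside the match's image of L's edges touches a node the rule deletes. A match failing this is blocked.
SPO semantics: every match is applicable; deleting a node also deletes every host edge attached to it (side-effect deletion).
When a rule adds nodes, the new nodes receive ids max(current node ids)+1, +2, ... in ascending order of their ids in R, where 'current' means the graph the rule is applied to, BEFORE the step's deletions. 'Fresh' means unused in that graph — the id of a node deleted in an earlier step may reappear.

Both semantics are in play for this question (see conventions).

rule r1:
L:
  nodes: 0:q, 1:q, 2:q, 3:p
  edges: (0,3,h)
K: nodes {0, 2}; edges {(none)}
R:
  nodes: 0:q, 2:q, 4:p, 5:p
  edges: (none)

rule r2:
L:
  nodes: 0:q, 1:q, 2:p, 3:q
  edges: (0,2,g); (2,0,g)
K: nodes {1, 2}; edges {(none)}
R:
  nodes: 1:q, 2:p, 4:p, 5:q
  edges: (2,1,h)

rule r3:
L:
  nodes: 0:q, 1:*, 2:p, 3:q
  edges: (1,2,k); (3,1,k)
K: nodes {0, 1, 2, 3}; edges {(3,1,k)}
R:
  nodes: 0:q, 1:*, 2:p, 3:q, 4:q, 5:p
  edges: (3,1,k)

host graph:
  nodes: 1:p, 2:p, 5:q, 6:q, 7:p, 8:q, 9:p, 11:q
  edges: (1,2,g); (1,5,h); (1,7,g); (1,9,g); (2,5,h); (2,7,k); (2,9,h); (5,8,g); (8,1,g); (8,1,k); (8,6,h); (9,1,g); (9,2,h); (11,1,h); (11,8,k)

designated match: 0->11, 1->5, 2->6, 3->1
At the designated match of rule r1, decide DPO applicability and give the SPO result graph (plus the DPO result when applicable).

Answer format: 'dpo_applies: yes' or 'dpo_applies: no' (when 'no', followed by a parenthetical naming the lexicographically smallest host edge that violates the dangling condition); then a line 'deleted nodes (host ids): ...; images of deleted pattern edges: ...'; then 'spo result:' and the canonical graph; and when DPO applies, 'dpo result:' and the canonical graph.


dpo_applies: no
(the rule deletes node 1, which keeps host edge (1,2,g) outside the match image — the dangling condition fails, DPO blocks; SPO proceeds and side-deletes such edges)
deleted nodes (host ids): 1, 5; images of deleted pattern edges: (11,1,h)
spo result:
nodes: 2:p, 6:q, 7:p, 8:q, 9:p, 11:q, 12:p, 13:p
edges: (2,7,k); (2,9,h); (8,6,h); (9,2,h); (11,8,k)


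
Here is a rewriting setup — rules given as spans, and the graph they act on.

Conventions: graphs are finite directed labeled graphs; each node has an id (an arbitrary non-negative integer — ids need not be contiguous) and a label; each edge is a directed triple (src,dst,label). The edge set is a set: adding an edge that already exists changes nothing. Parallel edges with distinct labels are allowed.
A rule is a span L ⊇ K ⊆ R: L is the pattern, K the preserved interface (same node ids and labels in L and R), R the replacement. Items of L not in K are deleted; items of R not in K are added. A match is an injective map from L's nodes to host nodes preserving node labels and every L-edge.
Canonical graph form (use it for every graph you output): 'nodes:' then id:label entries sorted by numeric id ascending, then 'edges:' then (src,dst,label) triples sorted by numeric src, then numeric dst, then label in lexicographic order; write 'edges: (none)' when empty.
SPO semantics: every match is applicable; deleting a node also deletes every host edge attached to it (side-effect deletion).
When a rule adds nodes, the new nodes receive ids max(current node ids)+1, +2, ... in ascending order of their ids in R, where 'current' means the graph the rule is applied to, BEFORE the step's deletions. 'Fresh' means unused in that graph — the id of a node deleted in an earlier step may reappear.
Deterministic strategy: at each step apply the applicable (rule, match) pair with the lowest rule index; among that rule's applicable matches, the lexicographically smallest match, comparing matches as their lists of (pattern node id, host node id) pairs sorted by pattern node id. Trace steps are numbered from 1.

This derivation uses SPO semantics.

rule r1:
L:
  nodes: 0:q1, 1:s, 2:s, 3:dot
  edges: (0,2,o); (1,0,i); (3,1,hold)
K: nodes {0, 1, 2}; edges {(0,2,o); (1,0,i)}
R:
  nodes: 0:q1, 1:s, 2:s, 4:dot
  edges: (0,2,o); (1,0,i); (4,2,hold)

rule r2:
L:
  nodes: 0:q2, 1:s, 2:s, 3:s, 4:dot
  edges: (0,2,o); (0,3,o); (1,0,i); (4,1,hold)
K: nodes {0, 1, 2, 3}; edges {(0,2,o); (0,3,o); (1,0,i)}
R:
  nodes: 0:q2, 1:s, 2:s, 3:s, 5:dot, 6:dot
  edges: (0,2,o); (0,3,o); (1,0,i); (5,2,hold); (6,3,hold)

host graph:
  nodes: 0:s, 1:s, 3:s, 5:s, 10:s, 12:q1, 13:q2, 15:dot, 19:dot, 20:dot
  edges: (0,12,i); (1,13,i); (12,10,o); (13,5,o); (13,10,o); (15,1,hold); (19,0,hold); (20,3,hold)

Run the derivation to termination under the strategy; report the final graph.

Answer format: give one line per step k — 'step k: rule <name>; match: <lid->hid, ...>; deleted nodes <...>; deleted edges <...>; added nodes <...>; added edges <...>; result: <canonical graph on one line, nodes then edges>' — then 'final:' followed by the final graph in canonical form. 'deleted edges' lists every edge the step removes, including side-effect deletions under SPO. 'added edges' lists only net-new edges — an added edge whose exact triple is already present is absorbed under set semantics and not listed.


step 1: rule r1; match: 0->12, 1->0, 2->10, 3->19; deleted nodes 19; deleted edges (19,0,hold); added nodes 21; added edges (21,10,hold); result: nodes: 0:s, 1:s, 3:s, 5:s, 10:s, 12:q1, 13:q2, 15:dot, 20:dot, 21:dot edges: (0,12,i); (1,13,i); (12,10,o); (13,5,o); (13,10,o); (15,1,hold); (20,3,hold); (21,10,hold)
step 2: rule r2; match: 0->13, 1->1, 2->5, 3->10, 4->15; deleted nodes 15; deleted edges (15,1,hold); added nodes 22, 23; added edges (22,5,hold); (23,10,hold); result: nodes: 0:s, 1:s, 3:s, 5:s, 10:s, 12:q1, 13:q2, 20:dot, 21:dot, 22:dot, 23:dot edges: (0,12,i); (1,13,i); (12,10,o); (13,5,o); (13,10,o); (20,3,hold); (21,10,hold); (22,5,hold); (23,10,hold)
final:
nodes: 0:s, 1:s, 3:s, 5:s, 10:s, 12:q1, 13:q2, 20:dot, 21:dot, 22:dot, 23:dot
edges: (0,12,i); (1,13,i); (12,10,o); (13,5,o); (13,10,o); (20,3,hold); (21,10,hold); (22,5,hold); (23,10,hold)


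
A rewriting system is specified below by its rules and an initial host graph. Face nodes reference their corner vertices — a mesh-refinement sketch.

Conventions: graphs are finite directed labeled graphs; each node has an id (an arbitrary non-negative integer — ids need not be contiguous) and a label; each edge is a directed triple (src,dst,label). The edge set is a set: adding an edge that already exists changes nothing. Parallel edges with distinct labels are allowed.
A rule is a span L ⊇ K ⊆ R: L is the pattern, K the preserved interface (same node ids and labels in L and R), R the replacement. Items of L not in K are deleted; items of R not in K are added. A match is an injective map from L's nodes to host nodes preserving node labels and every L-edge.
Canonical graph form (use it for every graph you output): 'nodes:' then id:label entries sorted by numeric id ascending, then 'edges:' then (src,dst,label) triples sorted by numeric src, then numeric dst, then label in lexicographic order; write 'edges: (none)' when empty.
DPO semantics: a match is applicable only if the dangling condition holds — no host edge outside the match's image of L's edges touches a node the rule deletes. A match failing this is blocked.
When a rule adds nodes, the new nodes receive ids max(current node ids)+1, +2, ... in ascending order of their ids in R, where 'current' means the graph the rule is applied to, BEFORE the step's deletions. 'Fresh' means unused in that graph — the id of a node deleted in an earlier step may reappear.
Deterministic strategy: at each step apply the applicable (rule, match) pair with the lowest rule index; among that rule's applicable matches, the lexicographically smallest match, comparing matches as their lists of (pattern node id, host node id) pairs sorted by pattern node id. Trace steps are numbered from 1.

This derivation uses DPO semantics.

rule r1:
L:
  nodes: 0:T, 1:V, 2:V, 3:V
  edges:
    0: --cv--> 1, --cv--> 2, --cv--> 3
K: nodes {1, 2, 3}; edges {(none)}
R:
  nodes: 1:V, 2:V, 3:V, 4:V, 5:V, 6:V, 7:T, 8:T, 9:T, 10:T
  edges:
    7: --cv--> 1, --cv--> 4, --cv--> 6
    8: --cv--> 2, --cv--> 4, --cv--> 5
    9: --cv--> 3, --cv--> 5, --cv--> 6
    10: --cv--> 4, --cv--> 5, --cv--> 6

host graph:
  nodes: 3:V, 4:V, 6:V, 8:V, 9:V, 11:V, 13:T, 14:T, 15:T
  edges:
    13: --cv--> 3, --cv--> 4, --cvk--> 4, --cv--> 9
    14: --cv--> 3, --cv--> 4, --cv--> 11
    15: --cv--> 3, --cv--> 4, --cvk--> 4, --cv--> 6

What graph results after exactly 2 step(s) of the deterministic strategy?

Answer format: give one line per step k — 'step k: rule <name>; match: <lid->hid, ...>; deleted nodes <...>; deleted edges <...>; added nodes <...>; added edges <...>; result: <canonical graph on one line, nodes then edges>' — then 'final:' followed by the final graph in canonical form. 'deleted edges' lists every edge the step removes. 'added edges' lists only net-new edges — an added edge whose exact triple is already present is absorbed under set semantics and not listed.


step 1: rule r1; match: 0->14, 1->3, 2->4, 3->11; deleted nodes 14; deleted edges (14,3,cv); (14,4,cv); (14,11,cv); added nodes 16, 17, 18, 19, 20, 21, 22; added edges (19,3,cv); (19,16,cv); (19,18,cv); (20,4,cv); (20,16,cv); (20,17,cv); (21,11,cv); (21,17,cv); (21,18,cv); (22,16,cv); (22,17,cv); (22,18,cv); result: nodes: 3:V, 4:V, 6:V, 8:V, 9:V, 11:V, 13:T, 15:T, 16:V, 17:V, 18:V, 19:T, 20:T, 21:T, 22:T edges: (13,3,cv); (13,4,cv); (13,4,cvk); (13,9,cv); (15,3,cv); (15,4,cv); (15,4,cvk); (15,6,cv); (19,3,cv); (19,16,cv); (19,18,cv); (20,4,cv); (20,16,cv); (20,17,cv); (21,11,cv); (21,17,cv); (21,18,cv); (22,16,cv); (22,17,cv); (22,18,cv)
step 2: rule r1; match: 0->19, 1->3, 2->16, 3->18; deleted nodes 19; deleted edges (19,3,cv); (19,16,cv); (19,18,cv); added nodes 23, 24, 25, 26, 27, 28, 29; added edges (26,3,cv); (26,23,cv); (26,25,cv); (27,16,cv); (27,23,cv); (27,24,cv); (28,18,cv); (28,24,cv); (28,25,cv); (29,23,cv); (29,24,cv); (29,25,cv); result: nodes: 3:V, 4:V, 6:V, 8:V, 9:V, 11:V, 13:T, 15:T, 16:V, 17:V, 18:V, 20:T, 21:T, 22:T, 23:V, 24:V, 25:V, 26:T, 27:T, 28:T, 29:T edges: (13,3,cv); (13,4,cv); (13,4,cvk); (13,9,cv); (15,3,cv); (15,4,cv); (15,4,cvk); (15,6,cv); (20,4,cv); (20,16,cv); (20,17,cv); (21,11,cv); (21,17,cv); (21,18,cv); (22,16,cv); (22,17,cv); (22,18,cv); (26,3,cv); (26,23,cv); (26,25,cv); (27,16,cv); (27,23,cv); (27,24,cv); (28,18,cv); (28,24,cv); (28,25,cv); (29,23,cv); (29,24,cv); (29,25,cv)
final:
nodes: 3:V, 4:V, 6:V, 8:V, 9:V, 11:V, 13:T, 15:T, 16:V, 17:V, 18:V, 20:T, 21:T, 22:T, 23:V, 24:V, 25:V, 26:T, 27:T, 28:T, 29:T
edges: (13,3,cv); (13,4,cv); (13,4,cvk); (13,9,cv); (15,3,cv); (15,4,cv); (15,4,cvk); (15,6,cv); (20,4,cv); (20,16,cv); (20,17,cv); (21,11,cv); (21,17,cv); (21,18,cv); (22,16,cv); (22,17,cv); (22,18,cv); (26,3,cv); (26,23,cv); (26,25,cv); (27,16,cv); (27,23,cv); (27,24,cv); (28,18,cv); (28,24,cv); (28,25,cv); (29,23,cv); (29,24,cv); (29,25,cv)


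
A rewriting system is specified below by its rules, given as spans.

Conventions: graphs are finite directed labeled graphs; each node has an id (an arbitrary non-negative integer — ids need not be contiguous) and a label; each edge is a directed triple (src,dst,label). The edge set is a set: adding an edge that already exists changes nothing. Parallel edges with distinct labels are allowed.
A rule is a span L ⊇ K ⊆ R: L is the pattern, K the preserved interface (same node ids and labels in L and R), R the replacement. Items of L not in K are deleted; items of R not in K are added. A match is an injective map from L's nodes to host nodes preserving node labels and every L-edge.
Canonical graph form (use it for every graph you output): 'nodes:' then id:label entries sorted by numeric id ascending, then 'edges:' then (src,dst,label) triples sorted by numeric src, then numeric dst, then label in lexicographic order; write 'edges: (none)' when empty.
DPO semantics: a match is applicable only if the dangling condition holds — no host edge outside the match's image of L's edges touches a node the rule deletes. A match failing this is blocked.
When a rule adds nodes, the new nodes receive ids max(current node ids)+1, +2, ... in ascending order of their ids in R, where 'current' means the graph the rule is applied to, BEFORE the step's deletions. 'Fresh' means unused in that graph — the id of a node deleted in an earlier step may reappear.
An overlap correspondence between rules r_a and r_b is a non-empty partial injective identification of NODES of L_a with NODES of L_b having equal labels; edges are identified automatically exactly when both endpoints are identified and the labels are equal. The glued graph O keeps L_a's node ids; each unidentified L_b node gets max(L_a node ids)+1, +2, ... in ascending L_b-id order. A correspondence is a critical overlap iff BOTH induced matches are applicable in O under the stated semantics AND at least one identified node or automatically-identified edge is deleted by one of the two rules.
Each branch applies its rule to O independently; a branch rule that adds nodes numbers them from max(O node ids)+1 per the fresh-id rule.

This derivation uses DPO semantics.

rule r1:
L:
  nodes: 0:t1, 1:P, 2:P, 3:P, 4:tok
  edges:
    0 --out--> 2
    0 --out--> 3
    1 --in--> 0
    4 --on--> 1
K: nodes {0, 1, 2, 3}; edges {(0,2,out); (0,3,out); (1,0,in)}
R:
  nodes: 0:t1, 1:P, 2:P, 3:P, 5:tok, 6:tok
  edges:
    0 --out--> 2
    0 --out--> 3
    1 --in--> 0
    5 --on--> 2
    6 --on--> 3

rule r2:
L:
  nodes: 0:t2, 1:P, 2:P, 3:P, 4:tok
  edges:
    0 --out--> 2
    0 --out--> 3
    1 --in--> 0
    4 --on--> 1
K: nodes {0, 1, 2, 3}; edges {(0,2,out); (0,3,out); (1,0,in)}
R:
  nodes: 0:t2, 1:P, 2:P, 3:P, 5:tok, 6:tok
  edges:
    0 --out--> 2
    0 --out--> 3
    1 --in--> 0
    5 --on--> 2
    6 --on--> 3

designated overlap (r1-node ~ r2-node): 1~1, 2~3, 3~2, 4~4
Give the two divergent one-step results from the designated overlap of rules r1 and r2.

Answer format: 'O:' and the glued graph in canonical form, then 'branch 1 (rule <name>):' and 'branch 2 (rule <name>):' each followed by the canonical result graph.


O:
nodes: 0:t1, 1:P, 2:P, 3:P, 4:tok, 5:t2
edges: (0,2,out); (0,3,out); (1,0,in); (1,5,in); (4,1,on); (5,2,out); (5,3,out)
branch 1 (rule r1):
nodes: 0:t1, 1:P, 2:P, 3:P, 5:t2, 6:tok, 7:tok
edges: (0,2,out); (0,3,out); (1,0,in); (1,5,in); (5,2,out); (5,3,out); (6,2,on); (7,3,on)
branch 2 (rule r2):
nodes: 0:t1, 1:P, 2:P, 3:P, 5:t2, 6:tok, 7:tok
edges: (0,2,out); (0,3,out); (1,0,in); (1,5,in); (5,2,out); (5,3,out); (6,3,on); (7,2,on)


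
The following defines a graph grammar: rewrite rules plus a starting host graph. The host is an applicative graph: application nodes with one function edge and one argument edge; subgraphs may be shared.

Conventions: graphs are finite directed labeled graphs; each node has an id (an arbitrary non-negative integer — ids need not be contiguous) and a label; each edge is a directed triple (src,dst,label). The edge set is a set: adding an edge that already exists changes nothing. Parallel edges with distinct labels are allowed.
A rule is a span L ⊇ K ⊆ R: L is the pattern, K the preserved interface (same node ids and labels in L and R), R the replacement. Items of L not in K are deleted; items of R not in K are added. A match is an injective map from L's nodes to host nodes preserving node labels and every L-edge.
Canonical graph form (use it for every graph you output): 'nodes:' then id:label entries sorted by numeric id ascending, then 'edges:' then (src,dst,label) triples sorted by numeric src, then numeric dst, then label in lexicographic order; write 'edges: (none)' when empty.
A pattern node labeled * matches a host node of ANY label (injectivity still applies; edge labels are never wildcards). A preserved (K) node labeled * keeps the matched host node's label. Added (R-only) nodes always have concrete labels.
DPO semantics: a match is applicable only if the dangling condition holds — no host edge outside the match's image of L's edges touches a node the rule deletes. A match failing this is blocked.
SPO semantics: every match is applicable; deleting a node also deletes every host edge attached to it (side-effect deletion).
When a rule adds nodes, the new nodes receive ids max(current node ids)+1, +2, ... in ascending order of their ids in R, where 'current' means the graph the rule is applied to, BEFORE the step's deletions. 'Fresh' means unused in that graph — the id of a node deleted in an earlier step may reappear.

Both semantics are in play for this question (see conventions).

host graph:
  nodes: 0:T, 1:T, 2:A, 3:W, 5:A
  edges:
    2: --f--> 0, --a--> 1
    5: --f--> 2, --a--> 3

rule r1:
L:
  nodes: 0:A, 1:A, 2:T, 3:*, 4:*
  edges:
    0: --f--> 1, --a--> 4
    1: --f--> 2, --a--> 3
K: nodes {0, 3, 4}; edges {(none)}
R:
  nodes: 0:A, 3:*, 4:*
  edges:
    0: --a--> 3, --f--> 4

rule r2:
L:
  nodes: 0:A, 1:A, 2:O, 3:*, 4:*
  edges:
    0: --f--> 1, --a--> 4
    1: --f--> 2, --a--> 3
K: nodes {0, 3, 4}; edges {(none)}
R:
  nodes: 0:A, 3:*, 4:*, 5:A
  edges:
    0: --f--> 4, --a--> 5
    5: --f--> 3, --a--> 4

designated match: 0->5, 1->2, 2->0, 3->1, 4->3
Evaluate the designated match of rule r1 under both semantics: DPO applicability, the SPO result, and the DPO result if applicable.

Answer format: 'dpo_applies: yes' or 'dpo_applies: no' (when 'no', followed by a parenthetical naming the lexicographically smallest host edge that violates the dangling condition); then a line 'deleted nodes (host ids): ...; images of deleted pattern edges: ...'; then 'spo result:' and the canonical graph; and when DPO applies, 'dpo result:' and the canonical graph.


dpo_applies: yes
deleted nodes (host ids): 0, 2; images of deleted pattern edges: (2,0,f); (2,1,a); (5,2,f); (5,3,a)
spo result:
nodes: 1:T, 3:W, 5:A
edges: (5,1,a); (5,3,f)
dpo result:
nodes: 1:T, 3:W, 5:A
edges: (5,1,a); (5,3,f)


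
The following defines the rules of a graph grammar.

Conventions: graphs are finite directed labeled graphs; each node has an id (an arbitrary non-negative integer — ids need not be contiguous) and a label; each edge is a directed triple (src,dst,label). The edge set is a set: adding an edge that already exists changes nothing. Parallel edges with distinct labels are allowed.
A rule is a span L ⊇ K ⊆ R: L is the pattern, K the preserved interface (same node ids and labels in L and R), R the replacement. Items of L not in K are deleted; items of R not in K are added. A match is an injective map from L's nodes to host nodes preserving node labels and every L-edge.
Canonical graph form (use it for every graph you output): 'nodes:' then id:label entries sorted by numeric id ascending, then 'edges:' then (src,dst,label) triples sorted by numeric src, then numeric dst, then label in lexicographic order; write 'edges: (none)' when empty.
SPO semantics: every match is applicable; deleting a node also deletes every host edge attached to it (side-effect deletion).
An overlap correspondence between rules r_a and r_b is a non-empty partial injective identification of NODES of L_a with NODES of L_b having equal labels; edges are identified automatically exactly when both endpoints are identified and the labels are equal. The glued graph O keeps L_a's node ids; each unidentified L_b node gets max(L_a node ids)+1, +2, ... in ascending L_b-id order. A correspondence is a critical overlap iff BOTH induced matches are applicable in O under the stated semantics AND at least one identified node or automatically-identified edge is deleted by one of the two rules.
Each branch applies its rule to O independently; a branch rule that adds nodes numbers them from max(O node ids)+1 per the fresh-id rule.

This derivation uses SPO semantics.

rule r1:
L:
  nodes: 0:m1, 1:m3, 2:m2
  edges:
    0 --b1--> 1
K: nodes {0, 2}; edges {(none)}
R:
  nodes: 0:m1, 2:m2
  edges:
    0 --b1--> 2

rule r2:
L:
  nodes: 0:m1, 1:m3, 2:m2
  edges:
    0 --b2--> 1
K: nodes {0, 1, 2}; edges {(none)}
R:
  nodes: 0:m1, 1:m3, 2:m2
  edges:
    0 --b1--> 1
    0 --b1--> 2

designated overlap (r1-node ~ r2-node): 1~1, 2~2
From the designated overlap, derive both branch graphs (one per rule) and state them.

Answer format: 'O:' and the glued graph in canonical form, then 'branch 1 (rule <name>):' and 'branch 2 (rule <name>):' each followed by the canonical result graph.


O:
nodes: 0:m1, 1:m3, 2:m2, 3:m1
edges: (0,1,b1); (3,1,b2)
branch 1 (rule r1):
nodes: 0:m1, 2:m2, 3:m1
edges: (0,2,b1)
branch 2 (rule r2):
nodes: 0:m1, 1:m3, 2:m2, 3:m1
edges: (0,1,b1); (3,1,b1); (3,2,b1)


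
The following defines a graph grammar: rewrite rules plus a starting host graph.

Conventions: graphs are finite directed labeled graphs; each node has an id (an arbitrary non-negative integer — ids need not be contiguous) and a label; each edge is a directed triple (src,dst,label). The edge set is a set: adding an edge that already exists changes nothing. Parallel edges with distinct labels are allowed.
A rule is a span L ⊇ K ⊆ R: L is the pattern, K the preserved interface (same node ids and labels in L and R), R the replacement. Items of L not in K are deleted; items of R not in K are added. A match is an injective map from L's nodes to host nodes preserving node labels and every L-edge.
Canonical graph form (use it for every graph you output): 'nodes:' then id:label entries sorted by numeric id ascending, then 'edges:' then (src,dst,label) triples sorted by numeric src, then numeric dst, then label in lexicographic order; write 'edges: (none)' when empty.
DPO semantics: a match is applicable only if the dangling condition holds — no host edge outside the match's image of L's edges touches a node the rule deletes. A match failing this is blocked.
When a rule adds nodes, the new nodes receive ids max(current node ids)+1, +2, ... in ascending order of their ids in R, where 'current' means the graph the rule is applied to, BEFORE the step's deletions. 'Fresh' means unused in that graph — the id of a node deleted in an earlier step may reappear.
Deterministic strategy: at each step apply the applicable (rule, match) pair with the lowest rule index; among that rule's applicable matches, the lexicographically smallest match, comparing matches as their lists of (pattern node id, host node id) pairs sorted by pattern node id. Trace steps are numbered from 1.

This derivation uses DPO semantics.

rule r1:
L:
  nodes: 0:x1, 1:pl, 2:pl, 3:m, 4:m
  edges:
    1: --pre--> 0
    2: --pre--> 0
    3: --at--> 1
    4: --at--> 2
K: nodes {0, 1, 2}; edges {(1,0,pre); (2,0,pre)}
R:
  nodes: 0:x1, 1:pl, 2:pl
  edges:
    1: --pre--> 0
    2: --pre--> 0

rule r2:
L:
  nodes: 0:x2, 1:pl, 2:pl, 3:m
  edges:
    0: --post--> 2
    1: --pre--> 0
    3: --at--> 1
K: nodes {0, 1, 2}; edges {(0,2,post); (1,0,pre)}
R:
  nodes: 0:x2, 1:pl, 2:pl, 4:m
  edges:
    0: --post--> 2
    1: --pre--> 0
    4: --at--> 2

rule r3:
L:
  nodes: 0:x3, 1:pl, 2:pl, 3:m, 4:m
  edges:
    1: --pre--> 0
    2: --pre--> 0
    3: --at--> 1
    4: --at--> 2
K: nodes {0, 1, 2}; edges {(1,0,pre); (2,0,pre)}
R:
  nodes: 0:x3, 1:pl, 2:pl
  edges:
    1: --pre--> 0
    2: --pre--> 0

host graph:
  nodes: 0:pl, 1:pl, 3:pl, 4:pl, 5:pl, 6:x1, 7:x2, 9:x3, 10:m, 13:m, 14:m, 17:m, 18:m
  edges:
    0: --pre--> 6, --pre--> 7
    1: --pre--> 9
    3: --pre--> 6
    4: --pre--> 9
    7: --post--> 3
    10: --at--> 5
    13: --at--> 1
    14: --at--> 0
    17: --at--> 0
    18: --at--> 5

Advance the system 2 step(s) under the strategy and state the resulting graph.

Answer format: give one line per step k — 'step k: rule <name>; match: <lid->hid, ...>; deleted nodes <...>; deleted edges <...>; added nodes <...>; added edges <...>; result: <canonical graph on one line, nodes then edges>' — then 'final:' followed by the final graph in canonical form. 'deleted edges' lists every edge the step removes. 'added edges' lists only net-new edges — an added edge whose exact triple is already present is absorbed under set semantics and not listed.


step 1: rule r2; match: 0->7, 1->0, 2->3, 3->14; deleted nodes 14; deleted edges (14,0,at); added nodes 19; added edges (19,3,at); result: nodes: 0:pl, 1:pl, 3:pl, 4:pl, 5:pl, 6:x1, 7:x2, 9:x3, 10:m, 13:m, 17:m, 18:m, 19:m edges: (0,6,pre); (0,7,pre); (1,9,pre); (3,6,pre); (4,9,pre); (7,3,post); (10,5,at); (13,1,at); (17,0,at); (18,5,at); (19,3,at)
step 2: rule r1; match: 0->6, 1->0, 2->3, 3->17, 4->19; deleted nodes 17, 19; deleted edges (17,0,at); (19,3,at); added nodes (none); added edges (none); result: nodes: 0:pl, 1:pl, 3:pl, 4:pl, 5:pl, 6:x1, 7:x2, 9:x3, 10:m, 13:m, 18:m edges: (0,6,pre); (0,7,pre); (1,9,pre); (3,6,pre); (4,9,pre); (7,3,post); (10,5,at); (13,1,at); (18,5,at)
final:
nodes: 0:pl, 1:pl, 3:pl, 4:pl, 5:pl, 6:x1, 7:x2, 9:x3, 10:m, 13:m, 18:m
edges: (0,6,pre); (0,7,pre); (1,9,pre); (3,6,pre); (4,9,pre); (7,3,post); (10,5,at); (13,1,at); (18,5,at)


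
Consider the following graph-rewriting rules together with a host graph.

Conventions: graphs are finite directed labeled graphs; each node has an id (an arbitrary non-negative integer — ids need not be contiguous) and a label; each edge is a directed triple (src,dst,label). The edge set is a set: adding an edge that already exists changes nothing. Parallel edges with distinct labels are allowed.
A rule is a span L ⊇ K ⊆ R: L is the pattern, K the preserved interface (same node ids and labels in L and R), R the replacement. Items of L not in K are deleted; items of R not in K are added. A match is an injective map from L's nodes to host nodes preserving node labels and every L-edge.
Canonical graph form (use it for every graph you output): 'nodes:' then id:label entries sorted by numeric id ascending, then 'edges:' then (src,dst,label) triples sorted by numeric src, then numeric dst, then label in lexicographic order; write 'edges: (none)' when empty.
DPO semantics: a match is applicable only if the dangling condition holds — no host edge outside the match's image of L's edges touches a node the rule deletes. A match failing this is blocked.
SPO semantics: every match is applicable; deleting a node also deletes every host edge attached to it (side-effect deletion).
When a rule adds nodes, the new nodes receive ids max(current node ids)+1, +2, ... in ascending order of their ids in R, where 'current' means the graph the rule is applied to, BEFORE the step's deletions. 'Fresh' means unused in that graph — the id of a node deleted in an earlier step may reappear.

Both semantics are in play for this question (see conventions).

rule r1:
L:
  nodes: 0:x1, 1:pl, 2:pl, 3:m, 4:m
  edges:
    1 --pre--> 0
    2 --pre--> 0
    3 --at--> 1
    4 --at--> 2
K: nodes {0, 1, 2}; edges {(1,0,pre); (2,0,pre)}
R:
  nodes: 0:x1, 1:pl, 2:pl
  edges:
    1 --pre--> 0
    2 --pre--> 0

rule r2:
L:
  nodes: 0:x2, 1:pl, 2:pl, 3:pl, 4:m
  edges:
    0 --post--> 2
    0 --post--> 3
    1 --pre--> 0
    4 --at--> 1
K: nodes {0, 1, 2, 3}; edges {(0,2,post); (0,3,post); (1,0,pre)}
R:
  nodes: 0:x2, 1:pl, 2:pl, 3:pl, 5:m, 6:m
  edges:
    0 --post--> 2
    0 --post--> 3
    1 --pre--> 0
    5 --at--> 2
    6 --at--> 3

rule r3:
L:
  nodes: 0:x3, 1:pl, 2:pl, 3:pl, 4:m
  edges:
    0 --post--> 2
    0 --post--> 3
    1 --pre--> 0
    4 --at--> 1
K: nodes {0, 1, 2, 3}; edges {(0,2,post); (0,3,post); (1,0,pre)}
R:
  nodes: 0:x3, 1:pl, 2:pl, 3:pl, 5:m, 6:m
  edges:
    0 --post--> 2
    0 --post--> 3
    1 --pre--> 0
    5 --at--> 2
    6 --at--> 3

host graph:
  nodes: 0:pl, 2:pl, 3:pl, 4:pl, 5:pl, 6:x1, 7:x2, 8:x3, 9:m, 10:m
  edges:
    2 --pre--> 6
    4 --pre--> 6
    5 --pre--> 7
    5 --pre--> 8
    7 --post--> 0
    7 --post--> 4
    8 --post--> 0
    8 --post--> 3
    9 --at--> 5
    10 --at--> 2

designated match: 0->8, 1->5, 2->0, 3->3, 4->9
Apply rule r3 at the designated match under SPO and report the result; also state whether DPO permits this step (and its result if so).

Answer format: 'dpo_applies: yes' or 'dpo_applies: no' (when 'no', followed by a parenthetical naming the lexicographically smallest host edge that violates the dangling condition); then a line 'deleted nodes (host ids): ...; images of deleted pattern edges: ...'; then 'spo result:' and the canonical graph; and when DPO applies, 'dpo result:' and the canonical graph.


dpo_applies: yes
deleted nodes (host ids): 9; images of deleted pattern edges: (9,5,at)
spo result:
nodes: 0:pl, 2:pl, 3:pl, 4:pl, 5:pl, 6:x1, 7:x2, 8:x3, 10:m, 11:m, 12:m
edges: (2,6,pre); (4,6,pre); (5,7,pre); (5,8,pre); (7,0,post); (7,4,post); (8,0,post); (8,3,post); (10,2,at); (11,0,at); (12,3,at)
dpo result:
nodes: 0:pl, 2:pl, 3:pl, 4:pl, 5:pl, 6:x1, 7:x2, 8:x3, 10:m, 11:m, 12:m
edges: (2,6,pre); (4,6,pre); (5,7,pre); (5,8,pre); (7,0,post); (7,4,post); (8,0,post); (8,3,post); (10,2,at); (11,0,at); (12,3,at)


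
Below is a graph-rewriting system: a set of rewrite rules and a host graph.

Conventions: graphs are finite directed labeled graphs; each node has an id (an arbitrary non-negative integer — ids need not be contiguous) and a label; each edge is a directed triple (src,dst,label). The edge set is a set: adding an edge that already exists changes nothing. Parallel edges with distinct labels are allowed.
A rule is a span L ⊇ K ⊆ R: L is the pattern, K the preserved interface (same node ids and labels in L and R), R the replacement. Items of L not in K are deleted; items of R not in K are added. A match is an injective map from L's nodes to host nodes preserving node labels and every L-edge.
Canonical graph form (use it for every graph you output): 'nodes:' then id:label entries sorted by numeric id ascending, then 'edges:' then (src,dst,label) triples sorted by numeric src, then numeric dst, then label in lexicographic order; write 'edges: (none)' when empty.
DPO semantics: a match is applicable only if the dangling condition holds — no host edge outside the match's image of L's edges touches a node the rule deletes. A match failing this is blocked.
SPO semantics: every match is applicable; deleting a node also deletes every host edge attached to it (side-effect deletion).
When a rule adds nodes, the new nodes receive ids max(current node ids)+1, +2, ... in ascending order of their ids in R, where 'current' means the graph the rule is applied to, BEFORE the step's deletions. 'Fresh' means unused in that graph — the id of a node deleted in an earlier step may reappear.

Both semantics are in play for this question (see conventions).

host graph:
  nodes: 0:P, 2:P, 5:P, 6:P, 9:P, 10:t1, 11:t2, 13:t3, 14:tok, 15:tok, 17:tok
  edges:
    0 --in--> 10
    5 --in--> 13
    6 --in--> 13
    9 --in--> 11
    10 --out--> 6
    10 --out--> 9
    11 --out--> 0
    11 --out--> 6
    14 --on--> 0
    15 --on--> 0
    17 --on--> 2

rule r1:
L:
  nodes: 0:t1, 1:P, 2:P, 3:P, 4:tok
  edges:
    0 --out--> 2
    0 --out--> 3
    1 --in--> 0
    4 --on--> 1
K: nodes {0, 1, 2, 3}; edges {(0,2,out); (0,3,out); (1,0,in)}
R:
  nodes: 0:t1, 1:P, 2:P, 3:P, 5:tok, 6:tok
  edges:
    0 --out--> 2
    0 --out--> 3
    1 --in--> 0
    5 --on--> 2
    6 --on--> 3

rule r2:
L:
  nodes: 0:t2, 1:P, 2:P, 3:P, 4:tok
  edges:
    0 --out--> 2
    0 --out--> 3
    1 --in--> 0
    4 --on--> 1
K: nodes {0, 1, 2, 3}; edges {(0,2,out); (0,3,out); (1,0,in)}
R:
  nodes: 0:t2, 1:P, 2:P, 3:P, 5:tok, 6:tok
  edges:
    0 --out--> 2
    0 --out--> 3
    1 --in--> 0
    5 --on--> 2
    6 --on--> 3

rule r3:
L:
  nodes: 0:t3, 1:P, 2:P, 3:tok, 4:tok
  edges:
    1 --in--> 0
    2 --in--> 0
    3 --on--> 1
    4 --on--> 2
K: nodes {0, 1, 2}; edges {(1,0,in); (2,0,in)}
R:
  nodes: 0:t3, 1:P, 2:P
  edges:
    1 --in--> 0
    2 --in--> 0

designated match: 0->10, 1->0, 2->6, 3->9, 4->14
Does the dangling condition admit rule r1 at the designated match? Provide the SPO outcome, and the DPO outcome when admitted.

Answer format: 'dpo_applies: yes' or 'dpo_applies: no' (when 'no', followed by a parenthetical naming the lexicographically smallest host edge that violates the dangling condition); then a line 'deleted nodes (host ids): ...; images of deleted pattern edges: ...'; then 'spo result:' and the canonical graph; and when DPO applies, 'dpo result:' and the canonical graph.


dpo_applies: yes
deleted nodes (host ids): 14; images of deleted pattern edges: (14,0,on)
spo result:
nodes: 0:P, 2:P, 5:P, 6:P, 9:P, 10:t1, 11:t2, 13:t3, 15:tok, 17:tok, 18:tok, 19:tok
edges: (0,10,in); (5,13,in); (6,13,in); (9,11,in); (10,6,out); (10,9,out); (11,0,out); (11,6,out); (15,0,on); (17,2,on); (18,6,on); (19,9,on)
dpo result:
nodes: 0:P, 2:P, 5:P, 6:P, 9:P, 10:t1, 11:t2, 13:t3, 15:tok, 17:tok, 18:tok, 19:tok
edges: (0,10,in); (5,13,in); (6,13,in); (9,11,in); (10,6,out); (10,9,out); (11,0,out); (11,6,out); (15,0,on); (17,2,on); (18,6,on); (19,9,on)
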